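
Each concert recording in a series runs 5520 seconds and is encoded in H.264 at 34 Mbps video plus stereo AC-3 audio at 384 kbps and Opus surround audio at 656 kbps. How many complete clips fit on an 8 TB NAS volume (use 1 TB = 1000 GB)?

330

Audio total: 384 + 656 = 1040 kbps = 1.040 Mbps.
Total bitrate: 35.040 Mbps.
Per item: 35.040 Mbps × 5520 s = 193,421 Mb = 24,178 MB.
Capacity: 8 TB = 64,000,000 Mb; 330.88 items → 330 complete.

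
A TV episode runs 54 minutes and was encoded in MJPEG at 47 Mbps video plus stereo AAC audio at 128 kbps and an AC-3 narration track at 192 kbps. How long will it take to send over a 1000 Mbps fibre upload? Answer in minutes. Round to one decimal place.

2.6 minutes

54 min = 3240 s
Audio total: 128 + 192 = 320 kbps = 0.320 Mbps.
Total bitrate: 47.320 Mbps.
File: 47.320 Mbps × 3240 s = 153316.8 Mb.
At 1000 Mbps: 153316.8 / 1000 = 153.3 s ≈ 2.56 minutes.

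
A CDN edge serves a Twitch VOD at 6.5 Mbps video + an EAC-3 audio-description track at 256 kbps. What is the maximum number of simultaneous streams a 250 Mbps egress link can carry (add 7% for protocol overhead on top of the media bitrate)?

Audio: 256 kbps = 0.256 Mbps.
Per-viewer media rate: 6.756 Mbps.
On the wire with 7% overhead: 7.229 Mbps.
250 Mbps = 250.0 Mbps; 250.0 / 7.229 = 34.58 → 34 viewers.

34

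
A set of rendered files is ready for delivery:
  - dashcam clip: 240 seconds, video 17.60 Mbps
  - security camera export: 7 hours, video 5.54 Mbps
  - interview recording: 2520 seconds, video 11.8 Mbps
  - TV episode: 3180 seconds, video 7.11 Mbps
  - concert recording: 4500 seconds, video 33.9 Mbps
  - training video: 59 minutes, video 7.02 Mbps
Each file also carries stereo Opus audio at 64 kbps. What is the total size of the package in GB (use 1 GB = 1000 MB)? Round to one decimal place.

Audio: 64 kbps = 0.064 Mbps.
dashcam clip: 17.664 Mbps × 240 s = 4239.4 Mb
security camera export: 5.604 Mbps × 25200 s = 141220.8 Mb
interview recording: 11.864 Mbps × 2520 s = 29897.3 Mb
TV episode: 7.174 Mbps × 3180 s = 22813.3 Mb
concert recording: 33.964 Mbps × 4500 s = 152838.0 Mb
training video: 7.084 Mbps × 3540 s = 25077.4 Mb
Total: 376086.1 Mb = 47010.8 MB.
= 47.01 GB.

47.0 GB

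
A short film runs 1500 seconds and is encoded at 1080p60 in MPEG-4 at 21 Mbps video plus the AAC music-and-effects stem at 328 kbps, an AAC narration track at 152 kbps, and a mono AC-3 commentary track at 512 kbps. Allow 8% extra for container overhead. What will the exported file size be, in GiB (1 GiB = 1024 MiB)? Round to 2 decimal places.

4.15 GiB

Audio total: 328 + 152 + 512 = 992 kbps = 0.992 Mbps.
Total bitrate: 21 + 0.992 = 21.992 Mbps.
Stream data: 21.992 Mbps × 1500 s = 32988.0 Mb.
With 8% container overhead: ×1.08.
35,627 Mb = 4,453,380,000 bytes ÷ 1,073,741,824 = 4.148 GiB.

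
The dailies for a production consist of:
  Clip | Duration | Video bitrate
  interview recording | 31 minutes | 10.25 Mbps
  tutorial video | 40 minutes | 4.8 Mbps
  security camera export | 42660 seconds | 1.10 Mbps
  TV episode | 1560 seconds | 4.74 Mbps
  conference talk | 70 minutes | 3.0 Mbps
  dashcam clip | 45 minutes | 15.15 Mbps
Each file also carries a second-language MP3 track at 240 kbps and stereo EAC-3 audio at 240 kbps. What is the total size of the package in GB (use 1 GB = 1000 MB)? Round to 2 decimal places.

Audio total: 240 + 240 = 480 kbps = 0.480 Mbps.
interview recording: 10.730 Mbps × 1860 s = 19957.8 Mb
tutorial video: 5.280 Mbps × 2400 s = 12672.0 Mb
security camera export: 1.580 Mbps × 42660 s = 67402.8 Mb
TV episode: 5.220 Mbps × 1560 s = 8143.2 Mb
conference talk: 3.480 Mbps × 4200 s = 14616.0 Mb
dashcam clip: 15.630 Mbps × 2700 s = 42201.0 Mb
Total: 164992.8 Mb = 20624.1 MB.
= 20.62 GB.

20.62 GB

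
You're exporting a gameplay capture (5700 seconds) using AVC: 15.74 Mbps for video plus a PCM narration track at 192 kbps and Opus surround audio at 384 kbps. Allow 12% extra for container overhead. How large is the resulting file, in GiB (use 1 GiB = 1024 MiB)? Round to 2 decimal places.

12.13 GiB

Audio total: 192 + 384 = 576 kbps = 0.576 Mbps.
Total bitrate: 15.74 + 0.576 = 16.316 Mbps.
Stream data: 16.316 Mbps × 5700 s = 93001.2 Mb.
With 12% container overhead: ×1.12.
104,161 Mb = 13,020,168,000 bytes ÷ 1,073,741,824 = 12.13 GiB.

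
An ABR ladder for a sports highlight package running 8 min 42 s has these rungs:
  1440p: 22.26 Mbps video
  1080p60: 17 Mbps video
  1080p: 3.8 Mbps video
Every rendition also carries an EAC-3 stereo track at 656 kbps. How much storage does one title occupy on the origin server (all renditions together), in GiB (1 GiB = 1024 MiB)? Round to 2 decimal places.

2.74 GiB

8 min 42 s = 522 s
Audio: 656 kbps = 0.656 Mbps.
Sum of rendition bitrates: (22.26+0.656) + (17+0.656) + (3.8+0.656) = 45.028 Mbps.
× 522 s = 23,505 Mb = 2,938 MB = 2.736 GiB.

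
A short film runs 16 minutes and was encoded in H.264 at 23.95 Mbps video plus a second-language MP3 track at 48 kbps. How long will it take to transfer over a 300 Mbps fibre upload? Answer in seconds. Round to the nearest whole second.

77 seconds

16 min = 960 s
Audio: 48 kbps = 0.048 Mbps.
Total bitrate: 23.998 Mbps.
File: 23.998 Mbps × 960 s = 23038.1 Mb.
At 300 Mbps: 23038.1 / 300 = 76.8 s ≈ 76.8 seconds.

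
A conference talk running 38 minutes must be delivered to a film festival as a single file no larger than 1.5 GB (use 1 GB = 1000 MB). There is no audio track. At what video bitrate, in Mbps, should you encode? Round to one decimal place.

Budget: 1.5 GB = 12000.0 Mb.
38 min = 2280 s
Total bitrate budget: 12000.0 Mb / 2280 s = 5.263 Mbps.

5.3 Mbps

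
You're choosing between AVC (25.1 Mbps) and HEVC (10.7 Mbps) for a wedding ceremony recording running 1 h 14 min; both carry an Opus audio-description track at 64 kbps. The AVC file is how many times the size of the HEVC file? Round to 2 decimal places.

1 h 14 min = 74 min = 4440 s
Audio: 64 kbps = 0.064 Mbps.
AVC: 25.164 Mbps × 4440 s = 111728.2 Mb = 13.007 GiB.
HEVC: 10.764 Mbps × 4440 s = 47792.2 Mb = 5.564 GiB.
Ratio: 13.007 / 5.564 = 2.338.

2.34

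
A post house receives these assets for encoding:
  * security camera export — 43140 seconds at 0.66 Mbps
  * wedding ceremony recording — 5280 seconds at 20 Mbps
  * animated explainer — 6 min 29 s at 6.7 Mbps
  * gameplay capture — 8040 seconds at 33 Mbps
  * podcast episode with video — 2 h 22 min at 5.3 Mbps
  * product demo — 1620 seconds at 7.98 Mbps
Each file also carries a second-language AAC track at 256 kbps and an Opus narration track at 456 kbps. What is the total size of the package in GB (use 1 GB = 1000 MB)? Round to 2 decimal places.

63.47 GB

Audio total: 256 + 456 = 712 kbps = 0.712 Mbps.
security camera export: 1.372 Mbps × 43140 s = 59188.1 Mb
wedding ceremony recording: 20.712 Mbps × 5280 s = 109359.4 Mb
animated explainer: 7.412 Mbps × 389 s = 2883.3 Mb
gameplay capture: 33.712 Mbps × 8040 s = 271044.5 Mb
podcast episode with video: 6.012 Mbps × 8520 s = 51222.2 Mb
product demo: 8.692 Mbps × 1620 s = 14081.0 Mb
Total: 507778.5 Mb = 63472.3 MB.
= 63.47 GB.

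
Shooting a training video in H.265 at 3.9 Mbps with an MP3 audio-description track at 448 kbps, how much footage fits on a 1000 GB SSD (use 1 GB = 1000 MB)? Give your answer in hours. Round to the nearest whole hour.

Audio: 448 kbps = 0.448 Mbps.
Total bitrate: 3.9 + 0.448 = 4.348 Mbps.
Capacity: 1000 GB = 8,000,000 Mb.
Recording time: 8,000,000 / 4.348 = 1,839,926 s ≈ 511 hours.

511 hours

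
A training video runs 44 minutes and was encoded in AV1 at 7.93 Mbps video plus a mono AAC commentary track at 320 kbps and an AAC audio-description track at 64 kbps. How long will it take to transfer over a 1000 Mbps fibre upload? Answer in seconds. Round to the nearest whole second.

44 min = 2640 s
Audio total: 320 + 64 = 384 kbps = 0.384 Mbps.
Total bitrate: 8.314 Mbps.
File: 8.314 Mbps × 2640 s = 21949.0 Mb.
At 1000 Mbps: 21949.0 / 1000 = 21.9 s ≈ 21.9 seconds.

22 seconds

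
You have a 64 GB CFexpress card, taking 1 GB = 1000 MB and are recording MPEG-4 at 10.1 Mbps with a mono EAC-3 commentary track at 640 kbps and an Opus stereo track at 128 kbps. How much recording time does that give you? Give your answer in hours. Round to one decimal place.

Audio total: 640 + 128 = 768 kbps = 0.768 Mbps.
Total bitrate: 10.1 + 0.768 = 10.868 Mbps.
Capacity: 64 GB = 512,000 Mb.
Recording time: 512,000 / 10.868 = 47,111 s ≈ 13.1 hours.

13.1 hours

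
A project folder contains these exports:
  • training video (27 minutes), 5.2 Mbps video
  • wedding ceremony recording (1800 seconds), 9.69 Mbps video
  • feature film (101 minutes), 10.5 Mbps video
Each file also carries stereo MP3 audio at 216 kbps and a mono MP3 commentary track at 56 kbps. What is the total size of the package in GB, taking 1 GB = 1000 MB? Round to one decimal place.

Audio total: 216 + 56 = 272 kbps = 0.272 Mbps.
training video: 5.472 Mbps × 1620 s = 8864.6 Mb
wedding ceremony recording: 9.962 Mbps × 1800 s = 17931.6 Mb
feature film: 10.772 Mbps × 6060 s = 65278.3 Mb
Total: 92074.6 Mb = 11509.3 MB.
= 11.51 GB.

11.5 GB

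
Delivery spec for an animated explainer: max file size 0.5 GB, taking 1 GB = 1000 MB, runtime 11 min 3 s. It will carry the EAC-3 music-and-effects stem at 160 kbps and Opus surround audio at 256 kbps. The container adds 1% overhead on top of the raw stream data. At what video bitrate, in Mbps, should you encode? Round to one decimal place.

Budget: 0.5 GB = 4000.0 Mb.
Stream payload after overhead: 4000.0 / 1.01 = 3960.4 Mb.
11 min 3 s = 663 s
Total bitrate budget: 3960.4 Mb / 663 s = 5.973 Mbps.
Audio total: 160 + 256 = 416 kbps = 0.416 Mbps.
Video: 5.973 − 0.416 = 5.557 Mbps.

5.6 Mbps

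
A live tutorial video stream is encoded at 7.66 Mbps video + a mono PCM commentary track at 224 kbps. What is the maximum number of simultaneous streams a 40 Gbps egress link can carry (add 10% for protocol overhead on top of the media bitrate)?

4612

Audio: 224 kbps = 0.224 Mbps.
Per-viewer media rate: 7.884 Mbps.
On the wire with 10% overhead: 8.672 Mbps.
40 Gbps = 40,000 Mbps; 40,000 / 8.672 = 4612.33 → 4612 viewers.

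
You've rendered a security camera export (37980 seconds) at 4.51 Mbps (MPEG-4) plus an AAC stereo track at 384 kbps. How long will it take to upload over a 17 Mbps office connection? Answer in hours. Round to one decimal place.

3.0 hours

Audio: 384 kbps = 0.384 Mbps.
Total bitrate: 4.894 Mbps.
File: 4.894 Mbps × 37980 s = 185874.1 Mb.
At 17 Mbps: 185874.1 / 17 = 10933.8 s ≈ 3.04 hours.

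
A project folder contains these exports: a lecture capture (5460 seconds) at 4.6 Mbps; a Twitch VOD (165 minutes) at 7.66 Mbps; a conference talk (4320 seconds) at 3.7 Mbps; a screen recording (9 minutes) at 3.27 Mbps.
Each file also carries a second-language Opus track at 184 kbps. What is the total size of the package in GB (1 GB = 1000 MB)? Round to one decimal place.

15.3 GB

Audio: 184 kbps = 0.184 Mbps.
lecture capture: 4.784 Mbps × 5460 s = 26120.6 Mb
Twitch VOD: 7.844 Mbps × 9900 s = 77655.6 Mb
conference talk: 3.884 Mbps × 4320 s = 16778.9 Mb
screen recording: 3.454 Mbps × 540 s = 1865.2 Mb
Total: 122420.3 Mb = 15302.5 MB.
= 15.30 GB.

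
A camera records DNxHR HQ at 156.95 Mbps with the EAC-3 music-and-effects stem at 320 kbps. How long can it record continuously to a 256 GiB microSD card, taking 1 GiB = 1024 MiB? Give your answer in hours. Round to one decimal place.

3.9 hours

Audio: 320 kbps = 0.320 Mbps.
Total bitrate: 156.95 + 0.320 = 157.270 Mbps.
Capacity: 256 GiB = 2,199,023 Mb.
Recording time: 2,199,023 / 157.270 = 13,982 s ≈ 3.88 hours.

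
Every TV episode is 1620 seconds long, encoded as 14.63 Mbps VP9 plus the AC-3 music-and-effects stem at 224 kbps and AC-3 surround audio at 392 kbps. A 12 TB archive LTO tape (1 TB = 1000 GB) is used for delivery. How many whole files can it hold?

3886

Audio total: 224 + 392 = 616 kbps = 0.616 Mbps.
Total bitrate: 15.246 Mbps.
Per item: 15.246 Mbps × 1620 s = 24,699 Mb = 3,087 MB.
Capacity: 12 TB = 96,000,000 Mb; 3886.87 items → 3886 complete.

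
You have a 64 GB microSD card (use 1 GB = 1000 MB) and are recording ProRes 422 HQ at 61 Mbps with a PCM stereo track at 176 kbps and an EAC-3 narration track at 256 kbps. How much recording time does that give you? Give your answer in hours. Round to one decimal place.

2.3 hours

Audio total: 176 + 256 = 432 kbps = 0.432 Mbps.
Total bitrate: 61 + 0.432 = 61.432 Mbps.
Capacity: 64 GB = 512,000 Mb.
Recording time: 512,000 / 61.432 = 8,334 s ≈ 2.32 hours.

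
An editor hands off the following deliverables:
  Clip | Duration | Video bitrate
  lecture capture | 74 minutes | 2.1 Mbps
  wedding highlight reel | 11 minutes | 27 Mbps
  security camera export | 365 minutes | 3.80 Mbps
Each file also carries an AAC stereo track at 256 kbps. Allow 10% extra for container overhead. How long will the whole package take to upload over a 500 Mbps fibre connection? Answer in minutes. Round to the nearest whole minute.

4 minutes

Audio: 256 kbps = 0.256 Mbps.
lecture capture: 2.356 Mbps × 4440 s × 1.10 = 11506.7 Mb
wedding highlight reel: 27.256 Mbps × 660 s × 1.10 = 19787.9 Mb
security camera export: 4.056 Mbps × 21900 s × 1.10 = 97709.0 Mb
Total: 129003.6 Mb = 16125.5 MB.
At 500 Mbps: 129003.6 / 500 = 258 s ≈ 4.3 minutes.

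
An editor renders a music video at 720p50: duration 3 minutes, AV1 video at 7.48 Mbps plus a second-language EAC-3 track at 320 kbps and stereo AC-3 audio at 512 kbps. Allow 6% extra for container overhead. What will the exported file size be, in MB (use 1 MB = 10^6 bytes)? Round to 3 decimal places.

3 min = 180 s
Audio total: 320 + 512 = 832 kbps = 0.832 Mbps.
Total bitrate: 7.48 + 0.832 = 8.312 Mbps.
Stream data: 8.312 Mbps × 180 s = 1496.2 Mb.
With 6% container overhead: ×1.06.
1,586 Mb ÷ 8 = 198.2 MB → 198.2 MB.

198.241 MB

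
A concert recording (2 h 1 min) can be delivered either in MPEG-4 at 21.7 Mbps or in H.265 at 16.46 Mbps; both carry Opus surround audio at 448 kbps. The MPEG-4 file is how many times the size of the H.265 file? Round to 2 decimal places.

2 h 1 min = 121 min = 7260 s
Audio: 448 kbps = 0.448 Mbps.
MPEG-4: 22.148 Mbps × 7260 s = 160794.5 Mb = 20.099 GB.
H.265: 16.908 Mbps × 7260 s = 122752.1 Mb = 15.344 GB.
Ratio: 20.099 / 15.344 = 1.310.

1.31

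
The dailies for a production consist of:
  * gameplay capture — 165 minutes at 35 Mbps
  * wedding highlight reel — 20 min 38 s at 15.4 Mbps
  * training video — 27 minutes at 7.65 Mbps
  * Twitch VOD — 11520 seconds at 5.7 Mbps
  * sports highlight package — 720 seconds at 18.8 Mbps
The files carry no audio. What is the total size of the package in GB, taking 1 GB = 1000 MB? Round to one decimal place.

57.1 GB

gameplay capture: 35.000 Mbps × 9900 s = 346500.0 Mb
wedding highlight reel: 15.400 Mbps × 1238 s = 19065.2 Mb
training video: 7.650 Mbps × 1620 s = 12393.0 Mb
Twitch VOD: 5.700 Mbps × 11520 s = 65664.0 Mb
sports highlight package: 18.800 Mbps × 720 s = 13536.0 Mb
Total: 457158.2 Mb = 57144.8 MB.
= 57.14 GB.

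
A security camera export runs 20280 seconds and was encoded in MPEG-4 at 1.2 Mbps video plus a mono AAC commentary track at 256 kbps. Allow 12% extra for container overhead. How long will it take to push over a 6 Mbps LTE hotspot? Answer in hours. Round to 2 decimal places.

1.53 hours

Audio: 256 kbps = 0.256 Mbps.
Total bitrate: 1.456 Mbps.
File: 1.456 Mbps × 20280 s = 29527.7 Mb.
With 12% container overhead: ×1.12. → 33071.0 Mb.
At 6 Mbps: 33071.0 / 6 = 5511.8 s ≈ 1.53 hours.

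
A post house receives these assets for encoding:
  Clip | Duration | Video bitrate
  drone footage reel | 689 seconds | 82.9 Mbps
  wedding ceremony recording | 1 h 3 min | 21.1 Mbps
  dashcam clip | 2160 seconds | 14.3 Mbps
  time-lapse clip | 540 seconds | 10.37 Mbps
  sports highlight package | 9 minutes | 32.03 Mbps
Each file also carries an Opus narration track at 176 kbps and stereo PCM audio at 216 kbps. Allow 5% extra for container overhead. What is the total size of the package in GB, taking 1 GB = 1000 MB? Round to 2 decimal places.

25.42 GB

Audio total: 176 + 216 = 392 kbps = 0.392 Mbps.
drone footage reel: 83.292 Mbps × 689 s × 1.05 = 60257.6 Mb
wedding ceremony recording: 21.492 Mbps × 3780 s × 1.05 = 85301.7 Mb
dashcam clip: 14.692 Mbps × 2160 s × 1.05 = 33321.5 Mb
time-lapse clip: 10.762 Mbps × 540 s × 1.05 = 6102.1 Mb
sports highlight package: 32.422 Mbps × 540 s × 1.05 = 18383.3 Mb
Total: 203366.1 Mb = 25420.8 MB.
= 25.42 GB.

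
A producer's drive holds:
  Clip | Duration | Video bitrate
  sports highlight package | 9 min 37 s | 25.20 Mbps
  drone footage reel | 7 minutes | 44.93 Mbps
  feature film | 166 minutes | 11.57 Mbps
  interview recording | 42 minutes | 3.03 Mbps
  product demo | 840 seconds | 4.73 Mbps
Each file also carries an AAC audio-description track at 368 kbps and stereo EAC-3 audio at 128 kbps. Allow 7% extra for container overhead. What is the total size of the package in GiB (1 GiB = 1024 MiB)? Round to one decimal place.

Audio total: 368 + 128 = 496 kbps = 0.496 Mbps.
sports highlight package: 25.696 Mbps × 577 s × 1.07 = 15864.5 Mb
drone footage reel: 45.426 Mbps × 420 s × 1.07 = 20414.4 Mb
feature film: 12.066 Mbps × 9960 s × 1.07 = 128589.8 Mb
interview recording: 3.526 Mbps × 2520 s × 1.07 = 9507.5 Mb
product demo: 5.226 Mbps × 840 s × 1.07 = 4697.1 Mb
Total: 179073.3 Mb = 22384.2 MB.
= 20.85 GiB.

20.8 GiB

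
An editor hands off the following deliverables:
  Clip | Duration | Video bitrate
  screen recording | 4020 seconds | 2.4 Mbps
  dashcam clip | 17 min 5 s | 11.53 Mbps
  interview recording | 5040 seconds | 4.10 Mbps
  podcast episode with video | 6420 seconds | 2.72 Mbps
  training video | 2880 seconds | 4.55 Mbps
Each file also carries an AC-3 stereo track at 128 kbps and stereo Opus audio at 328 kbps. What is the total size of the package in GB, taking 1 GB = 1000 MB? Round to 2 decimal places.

10.19 GB

Audio total: 128 + 328 = 456 kbps = 0.456 Mbps.
screen recording: 2.856 Mbps × 4020 s = 11481.1 Mb
dashcam clip: 11.986 Mbps × 1025 s = 12285.6 Mb
interview recording: 4.556 Mbps × 5040 s = 22962.2 Mb
podcast episode with video: 3.176 Mbps × 6420 s = 20389.9 Mb
training video: 5.006 Mbps × 2880 s = 14417.3 Mb
Total: 81536.2 Mb = 10192.0 MB.
= 10.19 GB.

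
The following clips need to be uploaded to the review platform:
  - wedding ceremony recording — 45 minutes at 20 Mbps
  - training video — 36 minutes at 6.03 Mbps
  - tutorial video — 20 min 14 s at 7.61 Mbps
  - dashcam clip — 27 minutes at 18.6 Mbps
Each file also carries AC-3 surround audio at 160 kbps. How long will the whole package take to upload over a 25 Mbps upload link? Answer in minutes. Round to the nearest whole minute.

72 minutes

Audio: 160 kbps = 0.160 Mbps.
wedding ceremony recording: 20.160 Mbps × 2700 s = 54432.0 Mb
training video: 6.190 Mbps × 2160 s = 13370.4 Mb
tutorial video: 7.770 Mbps × 1214 s = 9432.8 Mb
dashcam clip: 18.760 Mbps × 1620 s = 30391.2 Mb
Total: 107626.4 Mb = 13453.3 MB.
At 25 Mbps: 107626.4 / 25 = 4305 s ≈ 71.8 minutes.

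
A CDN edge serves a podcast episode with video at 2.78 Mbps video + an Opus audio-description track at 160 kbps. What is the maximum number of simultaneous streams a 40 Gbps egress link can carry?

Audio: 160 kbps = 0.160 Mbps.
Per-viewer media rate: 2.940 Mbps.
40 Gbps = 40,000 Mbps; 40,000 / 2.940 = 13605.44 → 13605 viewers.

13605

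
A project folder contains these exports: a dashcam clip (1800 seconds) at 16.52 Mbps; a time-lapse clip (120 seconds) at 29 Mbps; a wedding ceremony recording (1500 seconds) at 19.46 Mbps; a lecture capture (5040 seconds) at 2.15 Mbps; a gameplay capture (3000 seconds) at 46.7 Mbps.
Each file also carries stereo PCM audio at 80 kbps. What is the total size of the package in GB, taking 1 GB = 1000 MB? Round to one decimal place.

Audio: 80 kbps = 0.080 Mbps.
dashcam clip: 16.600 Mbps × 1800 s = 29880.0 Mb
time-lapse clip: 29.080 Mbps × 120 s = 3489.6 Mb
wedding ceremony recording: 19.540 Mbps × 1500 s = 29310.0 Mb
lecture capture: 2.230 Mbps × 5040 s = 11239.2 Mb
gameplay capture: 46.780 Mbps × 3000 s = 140340.0 Mb
Total: 214258.8 Mb = 26782.3 MB.
= 26.78 GB.

26.8 GB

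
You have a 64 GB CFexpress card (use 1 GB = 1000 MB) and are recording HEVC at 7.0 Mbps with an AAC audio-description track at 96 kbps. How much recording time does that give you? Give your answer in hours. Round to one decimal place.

20.0 hours

Audio: 96 kbps = 0.096 Mbps.
Total bitrate: 7.0 + 0.096 = 7.096 Mbps.
Capacity: 64 GB = 512,000 Mb.
Recording time: 512,000 / 7.096 = 72,153 s ≈ 20.0 hours.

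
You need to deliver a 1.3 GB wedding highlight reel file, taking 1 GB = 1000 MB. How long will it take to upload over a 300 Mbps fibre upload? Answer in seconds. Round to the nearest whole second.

File: 1.3 GB = 10400.0 Mb.
At 300 Mbps: 10400.0 / 300 = 34.7 s ≈ 34.7 seconds.

35 seconds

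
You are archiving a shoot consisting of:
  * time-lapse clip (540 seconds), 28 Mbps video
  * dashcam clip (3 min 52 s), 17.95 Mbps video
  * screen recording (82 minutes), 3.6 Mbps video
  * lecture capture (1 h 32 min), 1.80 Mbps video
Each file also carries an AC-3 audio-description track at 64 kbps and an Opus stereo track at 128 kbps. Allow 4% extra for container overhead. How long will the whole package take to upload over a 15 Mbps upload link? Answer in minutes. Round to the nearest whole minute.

57 minutes

Audio total: 64 + 128 = 192 kbps = 0.192 Mbps.
time-lapse clip: 28.192 Mbps × 540 s × 1.04 = 15832.6 Mb
dashcam clip: 18.142 Mbps × 232 s × 1.04 = 4377.3 Mb
screen recording: 3.792 Mbps × 4920 s × 1.04 = 19402.9 Mb
lecture capture: 1.992 Mbps × 5520 s × 1.04 = 11435.7 Mb
Total: 51048.5 Mb = 6381.1 MB.
At 15 Mbps: 51048.5 / 15 = 3403 s ≈ 56.7 minutes.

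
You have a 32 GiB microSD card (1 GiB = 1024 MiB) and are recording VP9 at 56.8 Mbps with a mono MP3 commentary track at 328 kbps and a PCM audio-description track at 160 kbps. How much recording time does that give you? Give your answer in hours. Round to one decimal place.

1.3 hours

Audio total: 328 + 160 = 488 kbps = 0.488 Mbps.
Total bitrate: 56.8 + 0.488 = 57.288 Mbps.
Capacity: 32 GiB = 274,878 Mb.
Recording time: 274,878 / 57.288 = 4,798 s ≈ 1.33 hours.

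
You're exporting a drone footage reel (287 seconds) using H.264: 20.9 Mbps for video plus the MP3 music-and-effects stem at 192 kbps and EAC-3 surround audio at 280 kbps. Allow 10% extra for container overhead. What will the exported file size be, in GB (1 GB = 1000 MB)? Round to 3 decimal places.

Audio total: 192 + 280 = 472 kbps = 0.472 Mbps.
Total bitrate: 20.9 + 0.472 = 21.372 Mbps.
Stream data: 21.372 Mbps × 287 s = 6133.8 Mb.
With 10% container overhead: ×1.10.
6,747 Mb ÷ 8 = 843.4 MB → 0.8434 GB.

0.843 GB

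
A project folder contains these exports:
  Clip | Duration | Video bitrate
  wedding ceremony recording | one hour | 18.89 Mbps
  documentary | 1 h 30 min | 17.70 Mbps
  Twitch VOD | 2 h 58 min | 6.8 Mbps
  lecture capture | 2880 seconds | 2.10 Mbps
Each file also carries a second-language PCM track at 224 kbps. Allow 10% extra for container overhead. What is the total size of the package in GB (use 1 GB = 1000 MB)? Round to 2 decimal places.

Audio: 224 kbps = 0.224 Mbps.
wedding ceremony recording: 19.114 Mbps × 3600 s × 1.10 = 75691.4 Mb
documentary: 17.924 Mbps × 5400 s × 1.10 = 106468.6 Mb
Twitch VOD: 7.024 Mbps × 10680 s × 1.10 = 82518.0 Mb
lecture capture: 2.324 Mbps × 2880 s × 1.10 = 7362.4 Mb
Total: 272040.4 Mb = 34005.0 MB.
= 34.01 GB.

34.01 GB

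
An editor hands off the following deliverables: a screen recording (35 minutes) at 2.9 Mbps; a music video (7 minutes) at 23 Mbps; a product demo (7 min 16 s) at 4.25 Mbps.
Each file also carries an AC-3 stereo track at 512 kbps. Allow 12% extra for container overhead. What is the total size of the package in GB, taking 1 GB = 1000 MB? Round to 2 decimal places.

Audio: 512 kbps = 0.512 Mbps.
screen recording: 3.412 Mbps × 2100 s × 1.12 = 8025.0 Mb
music video: 23.512 Mbps × 420 s × 1.12 = 11060.0 Mb
product demo: 4.762 Mbps × 436 s × 1.12 = 2325.4 Mb
Total: 21410.4 Mb = 2676.3 MB.
= 2.676 GB.

2.68 GB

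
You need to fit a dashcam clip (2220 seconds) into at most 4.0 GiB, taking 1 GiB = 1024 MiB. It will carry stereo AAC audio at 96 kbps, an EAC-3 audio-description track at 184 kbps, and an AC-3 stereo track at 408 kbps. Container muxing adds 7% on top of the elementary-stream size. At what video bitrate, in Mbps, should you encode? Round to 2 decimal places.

13.78 Mbps

Budget: 4.0 GiB = 34359.7 Mb.
Stream payload after overhead: 34359.7 / 1.07 = 32111.9 Mb.
Total bitrate budget: 32111.9 Mb / 2220 s = 14.465 Mbps.
Audio total: 96 + 184 + 408 = 688 kbps = 0.688 Mbps.
Video: 14.465 − 0.688 = 13.777 Mbps.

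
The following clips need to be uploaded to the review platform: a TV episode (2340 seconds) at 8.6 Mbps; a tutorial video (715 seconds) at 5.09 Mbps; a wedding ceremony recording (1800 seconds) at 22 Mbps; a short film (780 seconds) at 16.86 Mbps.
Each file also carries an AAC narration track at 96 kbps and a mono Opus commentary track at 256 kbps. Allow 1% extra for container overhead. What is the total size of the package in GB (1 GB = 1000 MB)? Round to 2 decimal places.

Audio total: 96 + 256 = 352 kbps = 0.352 Mbps.
TV episode: 8.952 Mbps × 2340 s × 1.01 = 21157.2 Mb
tutorial video: 5.442 Mbps × 715 s × 1.01 = 3929.9 Mb
wedding ceremony recording: 22.352 Mbps × 1800 s × 1.01 = 40635.9 Mb
short film: 17.212 Mbps × 780 s × 1.01 = 13559.6 Mb
Total: 79282.6 Mb = 9910.3 MB.
= 9.910 GB.

9.91 GB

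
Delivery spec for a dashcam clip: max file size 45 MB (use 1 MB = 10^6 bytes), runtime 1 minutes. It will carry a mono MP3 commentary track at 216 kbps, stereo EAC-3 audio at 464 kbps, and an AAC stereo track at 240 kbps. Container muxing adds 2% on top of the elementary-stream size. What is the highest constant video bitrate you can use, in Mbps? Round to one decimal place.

5.0 Mbps

Budget: 45 MB = 360.0 Mb.
Stream payload after overhead: 360.0 / 1.02 = 352.9 Mb.
Total bitrate budget: 352.9 Mb / 60 s = 5.882 Mbps.
Audio total: 216 + 464 + 240 = 920 kbps = 0.920 Mbps.
Video: 5.882 − 0.920 = 4.962 Mbps.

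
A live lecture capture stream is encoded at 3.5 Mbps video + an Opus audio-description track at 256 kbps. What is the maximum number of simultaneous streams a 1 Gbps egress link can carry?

266

Audio: 256 kbps = 0.256 Mbps.
Per-viewer media rate: 3.756 Mbps.
1 Gbps = 1,000 Mbps; 1,000 / 3.756 = 266.24 → 266 viewers.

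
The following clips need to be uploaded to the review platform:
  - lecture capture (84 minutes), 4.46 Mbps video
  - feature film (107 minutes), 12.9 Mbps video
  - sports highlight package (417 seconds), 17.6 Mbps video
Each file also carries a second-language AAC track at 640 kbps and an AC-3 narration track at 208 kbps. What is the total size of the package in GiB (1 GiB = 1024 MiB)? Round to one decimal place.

14.3 GiB

Audio total: 640 + 208 = 848 kbps = 0.848 Mbps.
lecture capture: 5.308 Mbps × 5040 s = 26752.3 Mb
feature film: 13.748 Mbps × 6420 s = 88262.2 Mb
sports highlight package: 18.448 Mbps × 417 s = 7692.8 Mb
Total: 122707.3 Mb = 15338.4 MB.
= 14.29 GiB.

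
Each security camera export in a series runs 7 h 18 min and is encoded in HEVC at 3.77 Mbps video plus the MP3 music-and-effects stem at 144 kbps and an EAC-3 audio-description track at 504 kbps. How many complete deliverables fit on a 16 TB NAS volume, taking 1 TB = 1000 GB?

1102

7 h 18 min = 438 min = 26280 s
Audio total: 144 + 504 = 648 kbps = 0.648 Mbps.
Total bitrate: 4.418 Mbps.
Per item: 4.418 Mbps × 26280 s = 116,105 Mb = 14,513 MB.
Capacity: 16 TB = 128,000,000 Mb; 1102.45 items → 1102 complete.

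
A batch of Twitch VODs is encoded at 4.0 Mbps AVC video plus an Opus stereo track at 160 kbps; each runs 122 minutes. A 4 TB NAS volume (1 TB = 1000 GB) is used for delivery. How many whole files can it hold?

1050

122 min = 7320 s
Audio: 160 kbps = 0.160 Mbps.
Total bitrate: 4.160 Mbps.
Per item: 4.160 Mbps × 7320 s = 30,451 Mb = 3,806 MB.
Capacity: 4 TB = 32,000,000 Mb; 1050.86 items → 1050 complete.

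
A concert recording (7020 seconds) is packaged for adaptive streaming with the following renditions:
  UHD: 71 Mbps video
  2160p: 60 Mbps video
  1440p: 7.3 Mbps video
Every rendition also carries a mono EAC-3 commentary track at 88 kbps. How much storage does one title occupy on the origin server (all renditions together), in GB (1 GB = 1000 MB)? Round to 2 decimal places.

Audio: 88 kbps = 0.088 Mbps.
Sum of rendition bitrates: (71+0.088) + (60+0.088) + (7.3+0.088) = 138.564 Mbps.
× 7020 s = 972,719 Mb = 121,590 MB = 121.6 GB.

121.59 GB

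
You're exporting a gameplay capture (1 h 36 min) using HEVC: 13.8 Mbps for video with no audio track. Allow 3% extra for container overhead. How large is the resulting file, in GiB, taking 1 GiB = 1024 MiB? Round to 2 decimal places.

1 h 36 min = 96 min = 5760 s
Total bitrate: 13.8 Mbps.
Stream data: 13.800 Mbps × 5760 s = 79488.0 Mb.
With 3% container overhead: ×1.03.
81,873 Mb = 10,234,080,000 bytes ÷ 1,073,741,824 = 9.531 GiB.

9.53 GiB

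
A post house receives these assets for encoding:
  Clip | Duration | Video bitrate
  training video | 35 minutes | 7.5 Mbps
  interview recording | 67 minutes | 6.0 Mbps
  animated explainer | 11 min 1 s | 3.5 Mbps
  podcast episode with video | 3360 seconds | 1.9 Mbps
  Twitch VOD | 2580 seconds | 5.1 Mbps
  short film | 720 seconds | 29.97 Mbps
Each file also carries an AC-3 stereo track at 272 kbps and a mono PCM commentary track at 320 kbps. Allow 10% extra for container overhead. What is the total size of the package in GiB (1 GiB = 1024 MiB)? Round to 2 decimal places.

11.69 GiB

Audio total: 272 + 320 = 592 kbps = 0.592 Mbps.
training video: 8.092 Mbps × 2100 s × 1.10 = 18692.5 Mb
interview recording: 6.592 Mbps × 4020 s × 1.10 = 29149.8 Mb
animated explainer: 4.092 Mbps × 661 s × 1.10 = 2975.3 Mb
podcast episode with video: 2.492 Mbps × 3360 s × 1.10 = 9210.4 Mb
Twitch VOD: 5.692 Mbps × 2580 s × 1.10 = 16153.9 Mb
short film: 30.562 Mbps × 720 s × 1.10 = 24205.1 Mb
Total: 100387.1 Mb = 12548.4 MB.
= 11.69 GiB.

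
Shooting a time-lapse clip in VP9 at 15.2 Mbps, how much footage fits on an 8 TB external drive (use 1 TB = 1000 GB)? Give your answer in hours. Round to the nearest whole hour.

Capacity: 8 TB = 64,000,000 Mb.
Recording time: 64,000,000 / 15.200 = 4,210,526 s ≈ 1,170 hours.

1170 hours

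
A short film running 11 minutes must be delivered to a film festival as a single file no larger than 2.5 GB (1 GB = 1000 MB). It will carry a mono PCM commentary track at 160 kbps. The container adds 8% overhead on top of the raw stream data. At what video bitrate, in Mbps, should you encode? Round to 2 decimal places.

27.90 Mbps

Budget: 2.5 GB = 20000.0 Mb.
Stream payload after overhead: 20000.0 / 1.08 = 18518.5 Mb.
11 min = 660 s
Total bitrate budget: 18518.5 Mb / 660 s = 28.058 Mbps.
Audio: 160 kbps = 0.160 Mbps.
Video: 28.058 − 0.160 = 27.898 Mbps.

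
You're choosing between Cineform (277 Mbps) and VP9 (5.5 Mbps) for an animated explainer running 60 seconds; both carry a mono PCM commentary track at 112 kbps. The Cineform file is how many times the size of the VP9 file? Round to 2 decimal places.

49.38

Audio: 112 kbps = 0.112 Mbps.
Cineform: 277.112 Mbps × 60 s = 16626.7 Mb = 2.078 GB.
VP9: 5.612 Mbps × 60 s = 336.7 Mb = 0.042 GB.
Ratio: 2.078 / 0.042 = 49.378.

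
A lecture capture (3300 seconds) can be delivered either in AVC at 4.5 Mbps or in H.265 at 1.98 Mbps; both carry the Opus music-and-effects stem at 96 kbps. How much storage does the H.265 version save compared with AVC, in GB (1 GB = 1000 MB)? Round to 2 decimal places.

Audio: 96 kbps = 0.096 Mbps.
AVC: 4.596 Mbps × 3300 s = 15166.8 Mb = 1.896 GB.
H.265: 2.076 Mbps × 3300 s = 6850.8 Mb = 0.856 GB.
Saving: 1.896 − 0.856 = 1.040 GB.

1.04 GB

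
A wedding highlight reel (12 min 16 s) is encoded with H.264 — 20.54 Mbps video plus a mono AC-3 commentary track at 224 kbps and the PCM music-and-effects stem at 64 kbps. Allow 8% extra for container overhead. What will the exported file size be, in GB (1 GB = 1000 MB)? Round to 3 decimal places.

2.069 GB

12 min 16 s = 736 s
Audio total: 224 + 64 = 288 kbps = 0.288 Mbps.
Total bitrate: 20.54 + 0.288 = 20.828 Mbps.
Stream data: 20.828 Mbps × 736 s = 15329.4 Mb.
With 8% container overhead: ×1.08.
16,556 Mb ÷ 8 = 2,069 MB → 2.069 GB.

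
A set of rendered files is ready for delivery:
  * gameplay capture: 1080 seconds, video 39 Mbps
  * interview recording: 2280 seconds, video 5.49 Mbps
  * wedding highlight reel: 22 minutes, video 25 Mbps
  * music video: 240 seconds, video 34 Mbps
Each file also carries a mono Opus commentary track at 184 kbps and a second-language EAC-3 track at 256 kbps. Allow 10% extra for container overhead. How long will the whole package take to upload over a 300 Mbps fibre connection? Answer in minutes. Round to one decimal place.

6.0 minutes

Audio total: 184 + 256 = 440 kbps = 0.440 Mbps.
gameplay capture: 39.440 Mbps × 1080 s × 1.10 = 46854.7 Mb
interview recording: 5.930 Mbps × 2280 s × 1.10 = 14872.4 Mb
wedding highlight reel: 25.440 Mbps × 1320 s × 1.10 = 36938.9 Mb
music video: 34.440 Mbps × 240 s × 1.10 = 9092.2 Mb
Total: 107758.2 Mb = 13469.8 MB.
At 300 Mbps: 107758.2 / 300 = 359 s ≈ 5.99 minutes.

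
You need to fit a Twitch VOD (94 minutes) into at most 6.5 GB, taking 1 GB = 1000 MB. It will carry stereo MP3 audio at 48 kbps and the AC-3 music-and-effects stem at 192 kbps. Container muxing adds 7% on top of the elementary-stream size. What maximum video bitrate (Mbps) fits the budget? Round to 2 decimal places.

Budget: 6.5 GB = 52000.0 Mb.
Stream payload after overhead: 52000.0 / 1.07 = 48598.1 Mb.
94 min = 5640 s
Total bitrate budget: 48598.1 Mb / 5640 s = 8.617 Mbps.
Audio total: 48 + 192 = 240 kbps = 0.240 Mbps.
Video: 8.617 − 0.240 = 8.377 Mbps.

8.38 Mbps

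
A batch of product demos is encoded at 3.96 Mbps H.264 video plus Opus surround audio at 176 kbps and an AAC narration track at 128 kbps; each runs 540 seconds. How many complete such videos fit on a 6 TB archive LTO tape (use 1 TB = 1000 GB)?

Audio total: 176 + 128 = 304 kbps = 0.304 Mbps.
Total bitrate: 4.264 Mbps.
Per item: 4.264 Mbps × 540 s = 2,303 Mb = 287.8 MB.
Capacity: 6 TB = 48,000,000 Mb; 20846.36 items → 20846 complete.

20846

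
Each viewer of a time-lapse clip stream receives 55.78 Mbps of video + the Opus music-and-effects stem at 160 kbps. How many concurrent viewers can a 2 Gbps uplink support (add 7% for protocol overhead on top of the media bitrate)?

Audio: 160 kbps = 0.160 Mbps.
Per-viewer media rate: 55.940 Mbps.
On the wire with 7% overhead: 59.856 Mbps.
2 Gbps = 2,000 Mbps; 2,000 / 59.856 = 33.41 → 33 viewers.

33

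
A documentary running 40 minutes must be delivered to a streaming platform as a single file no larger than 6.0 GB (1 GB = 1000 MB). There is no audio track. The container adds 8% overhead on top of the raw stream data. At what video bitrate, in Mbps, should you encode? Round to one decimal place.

18.5 Mbps

Budget: 6.0 GB = 48000.0 Mb.
Stream payload after overhead: 48000.0 / 1.08 = 44444.4 Mb.
40 min = 2400 s
Total bitrate budget: 44444.4 Mb / 2400 s = 18.519 Mbps.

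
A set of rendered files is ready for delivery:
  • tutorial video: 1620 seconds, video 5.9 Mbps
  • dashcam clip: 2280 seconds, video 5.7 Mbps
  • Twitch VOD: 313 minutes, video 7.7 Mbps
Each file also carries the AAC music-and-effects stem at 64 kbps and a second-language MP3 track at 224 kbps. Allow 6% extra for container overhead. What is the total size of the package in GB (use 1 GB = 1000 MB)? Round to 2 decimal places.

23.01 GB

Audio total: 64 + 224 = 288 kbps = 0.288 Mbps.
tutorial video: 6.188 Mbps × 1620 s × 1.06 = 10626.0 Mb
dashcam clip: 5.988 Mbps × 2280 s × 1.06 = 14471.8 Mb
Twitch VOD: 7.988 Mbps × 18780 s × 1.06 = 159015.5 Mb
Total: 184113.4 Mb = 23014.2 MB.
= 23.01 GB.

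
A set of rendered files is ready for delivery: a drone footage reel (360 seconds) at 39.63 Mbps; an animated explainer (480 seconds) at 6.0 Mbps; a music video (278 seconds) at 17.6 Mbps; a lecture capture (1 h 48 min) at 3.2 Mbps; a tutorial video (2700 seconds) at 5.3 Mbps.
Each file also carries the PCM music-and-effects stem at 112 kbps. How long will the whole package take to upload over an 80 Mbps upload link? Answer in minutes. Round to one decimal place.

12.1 minutes

Audio: 112 kbps = 0.112 Mbps.
drone footage reel: 39.742 Mbps × 360 s = 14307.1 Mb
animated explainer: 6.112 Mbps × 480 s = 2933.8 Mb
music video: 17.712 Mbps × 278 s = 4923.9 Mb
lecture capture: 3.312 Mbps × 6480 s = 21461.8 Mb
tutorial video: 5.412 Mbps × 2700 s = 14612.4 Mb
Total: 58239.0 Mb = 7279.9 MB.
At 80 Mbps: 58239.0 / 80 = 728 s ≈ 12.1 minutes.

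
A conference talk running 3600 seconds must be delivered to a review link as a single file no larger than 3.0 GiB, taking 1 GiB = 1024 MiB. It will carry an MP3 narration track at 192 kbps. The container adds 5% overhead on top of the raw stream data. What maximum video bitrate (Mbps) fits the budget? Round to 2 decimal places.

Budget: 3.0 GiB = 25769.8 Mb.
Stream payload after overhead: 25769.8 / 1.05 = 24542.7 Mb.
Total bitrate budget: 24542.7 Mb / 3600 s = 6.817 Mbps.
Audio: 192 kbps = 0.192 Mbps.
Video: 6.817 − 0.192 = 6.625 Mbps.

6.63 Mbps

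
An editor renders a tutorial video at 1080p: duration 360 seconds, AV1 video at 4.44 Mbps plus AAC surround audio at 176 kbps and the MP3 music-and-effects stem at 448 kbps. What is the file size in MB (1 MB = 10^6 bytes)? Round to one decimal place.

227.9 MB

Audio total: 176 + 448 = 624 kbps = 0.624 Mbps.
Total bitrate: 4.44 + 0.624 = 5.064 Mbps.
Stream data: 5.064 Mbps × 360 s = 1823.0 Mb.
1,823 Mb ÷ 8 = 227.9 MB → 227.9 MB.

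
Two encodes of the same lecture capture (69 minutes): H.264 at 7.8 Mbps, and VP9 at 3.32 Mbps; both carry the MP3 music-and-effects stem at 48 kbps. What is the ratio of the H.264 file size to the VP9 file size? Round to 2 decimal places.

69 min = 4140 s
Audio: 48 kbps = 0.048 Mbps.
H.264: 7.848 Mbps × 4140 s = 32490.7 Mb = 4.061 GB.
VP9: 3.368 Mbps × 4140 s = 13943.5 Mb = 1.743 GB.
Ratio: 4.061 / 1.743 = 2.330.

2.33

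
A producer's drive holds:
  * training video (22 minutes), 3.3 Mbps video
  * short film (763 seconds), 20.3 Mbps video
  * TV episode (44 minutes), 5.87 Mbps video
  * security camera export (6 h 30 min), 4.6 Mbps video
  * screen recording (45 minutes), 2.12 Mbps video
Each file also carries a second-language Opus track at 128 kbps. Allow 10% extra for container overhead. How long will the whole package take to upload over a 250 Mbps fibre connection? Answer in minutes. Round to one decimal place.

11.2 minutes

Audio: 128 kbps = 0.128 Mbps.
training video: 3.428 Mbps × 1320 s × 1.10 = 4977.5 Mb
short film: 20.428 Mbps × 763 s × 1.10 = 17145.2 Mb
TV episode: 5.998 Mbps × 2640 s × 1.10 = 17418.2 Mb
security camera export: 4.728 Mbps × 23400 s × 1.10 = 121698.7 Mb
screen recording: 2.248 Mbps × 2700 s × 1.10 = 6676.6 Mb
Total: 167916.1 Mb = 20989.5 MB.
At 250 Mbps: 167916.1 / 250 = 672 s ≈ 11.2 minutes.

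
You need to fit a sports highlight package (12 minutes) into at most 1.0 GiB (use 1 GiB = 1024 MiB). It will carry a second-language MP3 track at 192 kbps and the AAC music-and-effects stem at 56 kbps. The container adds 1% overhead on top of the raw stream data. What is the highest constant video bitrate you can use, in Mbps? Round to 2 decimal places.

Budget: 1.0 GiB = 8589.9 Mb.
Stream payload after overhead: 8589.9 / 1.01 = 8504.9 Mb.
12 min = 720 s
Total bitrate budget: 8504.9 Mb / 720 s = 11.812 Mbps.
Audio total: 192 + 56 = 248 kbps = 0.248 Mbps.
Video: 11.812 − 0.248 = 11.564 Mbps.

11.56 Mbps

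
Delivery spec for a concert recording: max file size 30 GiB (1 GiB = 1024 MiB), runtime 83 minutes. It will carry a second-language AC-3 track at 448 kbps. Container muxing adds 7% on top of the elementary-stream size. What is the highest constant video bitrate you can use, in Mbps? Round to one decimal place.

47.9 Mbps

Budget: 30 GiB = 257698.0 Mb.
Stream payload after overhead: 257698.0 / 1.07 = 240839.3 Mb.
83 min = 4980 s
Total bitrate budget: 240839.3 Mb / 4980 s = 48.361 Mbps.
Audio: 448 kbps = 0.448 Mbps.
Video: 48.361 − 0.448 = 47.913 Mbps.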